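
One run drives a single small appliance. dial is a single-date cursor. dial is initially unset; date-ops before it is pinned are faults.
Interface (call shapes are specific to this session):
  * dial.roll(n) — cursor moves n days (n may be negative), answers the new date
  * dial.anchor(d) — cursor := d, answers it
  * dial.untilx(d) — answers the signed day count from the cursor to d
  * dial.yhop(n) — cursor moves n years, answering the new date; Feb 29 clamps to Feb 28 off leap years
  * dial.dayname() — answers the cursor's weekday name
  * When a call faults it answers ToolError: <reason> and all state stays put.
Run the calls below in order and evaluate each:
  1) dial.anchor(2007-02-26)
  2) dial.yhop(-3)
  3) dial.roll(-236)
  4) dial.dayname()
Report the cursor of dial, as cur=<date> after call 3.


>>> dial.anchor d='2007-02-26'
= 2007-02-26
>>> dial.yhop n='-3'
= 2004-02-26
>>> dial.roll n='-236'
= 2003-07-05
>>> dial.dayname
= Saturday

Answer: cur=2003-07-05


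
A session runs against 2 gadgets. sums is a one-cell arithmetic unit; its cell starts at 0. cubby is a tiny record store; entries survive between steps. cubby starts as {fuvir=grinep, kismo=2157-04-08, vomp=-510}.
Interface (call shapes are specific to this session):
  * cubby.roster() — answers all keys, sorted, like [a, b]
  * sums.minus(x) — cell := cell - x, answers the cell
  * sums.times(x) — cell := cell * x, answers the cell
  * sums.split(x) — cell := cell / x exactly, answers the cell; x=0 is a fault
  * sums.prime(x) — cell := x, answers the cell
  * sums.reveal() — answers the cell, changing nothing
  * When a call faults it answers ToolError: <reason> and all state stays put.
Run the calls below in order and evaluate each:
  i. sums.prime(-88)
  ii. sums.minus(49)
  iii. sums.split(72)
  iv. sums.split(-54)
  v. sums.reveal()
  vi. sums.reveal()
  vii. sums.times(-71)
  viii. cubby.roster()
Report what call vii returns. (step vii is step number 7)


Answer: -9727/3888

Derivation:
CALL prime[x→-88]
RET  -88
CALL minus[x→49]
RET  -137
CALL split[x→72]
RET  -137/72
CALL split[x→-54]
RET  137/3888
CALL reveal[]
RET  137/3888
CALL reveal[]
RET  137/3888
CALL times[x→-71]
RET  -9727/3888
CALL roster[]
RET  [fuvir, kismo, vomp]


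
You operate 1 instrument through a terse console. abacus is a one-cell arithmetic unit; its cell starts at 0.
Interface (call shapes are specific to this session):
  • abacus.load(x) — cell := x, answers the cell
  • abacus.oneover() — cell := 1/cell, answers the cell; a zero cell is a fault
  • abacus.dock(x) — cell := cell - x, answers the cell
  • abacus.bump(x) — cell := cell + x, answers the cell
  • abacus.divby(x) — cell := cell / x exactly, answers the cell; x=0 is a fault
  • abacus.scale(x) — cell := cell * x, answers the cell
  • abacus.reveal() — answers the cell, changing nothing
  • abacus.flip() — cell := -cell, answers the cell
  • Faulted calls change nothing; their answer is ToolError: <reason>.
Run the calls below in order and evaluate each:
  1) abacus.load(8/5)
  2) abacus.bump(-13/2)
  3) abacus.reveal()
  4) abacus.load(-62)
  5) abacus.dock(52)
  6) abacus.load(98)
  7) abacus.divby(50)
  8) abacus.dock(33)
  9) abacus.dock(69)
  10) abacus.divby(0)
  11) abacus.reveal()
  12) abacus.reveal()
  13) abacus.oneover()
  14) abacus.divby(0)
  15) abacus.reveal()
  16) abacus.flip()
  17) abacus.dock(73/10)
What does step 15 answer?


Answer: -25/2501

Derivation:
Do: abacus.load[8/5]
See: 8/5
Do: abacus.bump[-13/2]
See: -49/10
Do: abacus.reveal[]
See: -49/10
Do: abacus.load[-62]
See: -62
Do: abacus.dock[52]
See: -114
Do: abacus.load[98]
See: 98
Do: abacus.divby[50]
See: 49/25
Do: abacus.dock[33]
See: -776/25
Do: abacus.dock[69]
See: -2501/25
Do: abacus.divby[0]
See: ToolError: division by zero
Do: abacus.reveal[]
See: -2501/25
Do: abacus.reveal[]
See: -2501/25
Do: abacus.oneover[]
See: -25/2501
Do: abacus.divby[0]
See: ToolError: division by zero
Do: abacus.reveal[]
See: -25/2501
Do: abacus.flip[]
See: 25/2501
Do: abacus.dock[73/10]
See: -182323/25010


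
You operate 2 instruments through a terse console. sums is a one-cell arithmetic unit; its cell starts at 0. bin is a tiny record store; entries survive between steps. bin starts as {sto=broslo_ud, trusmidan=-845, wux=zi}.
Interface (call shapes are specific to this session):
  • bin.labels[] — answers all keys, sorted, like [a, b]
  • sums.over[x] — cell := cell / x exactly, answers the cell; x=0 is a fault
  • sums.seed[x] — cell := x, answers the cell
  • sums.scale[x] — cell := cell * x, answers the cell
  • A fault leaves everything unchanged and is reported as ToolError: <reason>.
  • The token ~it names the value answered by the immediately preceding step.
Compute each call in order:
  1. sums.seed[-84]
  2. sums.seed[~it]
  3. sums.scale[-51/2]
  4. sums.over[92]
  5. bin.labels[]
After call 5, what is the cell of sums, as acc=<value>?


Answer: acc=1071/46

Derivation:
I use seed using x→-84, and get -84.
I call seed using x→~it, and get -84.
I try scale using x→-51/2, giving 2142.
Then over using x→92, and observe 1071/46.
Invoking labels(), and get [sto, trusmidan, wux].


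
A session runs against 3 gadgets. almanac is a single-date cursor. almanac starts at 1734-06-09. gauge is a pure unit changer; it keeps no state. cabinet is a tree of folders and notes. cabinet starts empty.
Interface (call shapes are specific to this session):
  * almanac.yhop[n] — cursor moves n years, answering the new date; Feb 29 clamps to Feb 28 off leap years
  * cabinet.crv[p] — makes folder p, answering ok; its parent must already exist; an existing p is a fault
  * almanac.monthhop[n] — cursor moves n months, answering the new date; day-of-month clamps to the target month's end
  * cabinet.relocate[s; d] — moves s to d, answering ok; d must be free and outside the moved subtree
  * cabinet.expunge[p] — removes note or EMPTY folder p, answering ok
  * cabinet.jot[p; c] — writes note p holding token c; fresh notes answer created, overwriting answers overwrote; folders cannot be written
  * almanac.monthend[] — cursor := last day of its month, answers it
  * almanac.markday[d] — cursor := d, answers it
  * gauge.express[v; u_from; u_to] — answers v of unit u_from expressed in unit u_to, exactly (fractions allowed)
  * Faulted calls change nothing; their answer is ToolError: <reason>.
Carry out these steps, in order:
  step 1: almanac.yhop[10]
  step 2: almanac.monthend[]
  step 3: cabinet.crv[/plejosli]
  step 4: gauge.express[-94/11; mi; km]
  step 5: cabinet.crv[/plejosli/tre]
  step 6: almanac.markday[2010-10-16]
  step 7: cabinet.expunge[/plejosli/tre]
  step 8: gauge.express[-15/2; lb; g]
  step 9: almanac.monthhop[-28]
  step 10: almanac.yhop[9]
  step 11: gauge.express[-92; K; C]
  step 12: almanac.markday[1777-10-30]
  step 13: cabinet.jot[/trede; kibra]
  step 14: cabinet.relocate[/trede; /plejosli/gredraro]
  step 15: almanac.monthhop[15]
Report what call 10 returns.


>> almanac.yhop(n→10)
<< 1744-06-09
>> almanac.monthend()
<< 1744-06-30
>> cabinet.crv(p→/plejosli)
<< ok
>> gauge.express(v→-94/11, u_from→mi, u_to→km)
<< -214884/15625
>> cabinet.crv(p→/plejosli/tre)
<< ok
>> almanac.markday(d→2010-10-16)
<< 2010-10-16
>> cabinet.expunge(p→/plejosli/tre)
<< ok
>> gauge.express(v→-15/2, u_from→lb, u_to→g)
<< -136077711/40000
>> almanac.monthhop(n→-28)
<< 2008-06-16
>> almanac.yhop(n→9)
<< 2017-06-16
>> gauge.express(v→-92, u_from→K, u_to→C)
<< -7303/20
>> almanac.markday(d→1777-10-30)
<< 1777-10-30
>> cabinet.jot(p→/trede, c→kibra)
<< created
>> cabinet.relocate(s→/trede, d→/plejosli/gredraro)
<< ok
>> almanac.monthhop(n→15)
<< 1779-01-30

Answer: 2017-06-16


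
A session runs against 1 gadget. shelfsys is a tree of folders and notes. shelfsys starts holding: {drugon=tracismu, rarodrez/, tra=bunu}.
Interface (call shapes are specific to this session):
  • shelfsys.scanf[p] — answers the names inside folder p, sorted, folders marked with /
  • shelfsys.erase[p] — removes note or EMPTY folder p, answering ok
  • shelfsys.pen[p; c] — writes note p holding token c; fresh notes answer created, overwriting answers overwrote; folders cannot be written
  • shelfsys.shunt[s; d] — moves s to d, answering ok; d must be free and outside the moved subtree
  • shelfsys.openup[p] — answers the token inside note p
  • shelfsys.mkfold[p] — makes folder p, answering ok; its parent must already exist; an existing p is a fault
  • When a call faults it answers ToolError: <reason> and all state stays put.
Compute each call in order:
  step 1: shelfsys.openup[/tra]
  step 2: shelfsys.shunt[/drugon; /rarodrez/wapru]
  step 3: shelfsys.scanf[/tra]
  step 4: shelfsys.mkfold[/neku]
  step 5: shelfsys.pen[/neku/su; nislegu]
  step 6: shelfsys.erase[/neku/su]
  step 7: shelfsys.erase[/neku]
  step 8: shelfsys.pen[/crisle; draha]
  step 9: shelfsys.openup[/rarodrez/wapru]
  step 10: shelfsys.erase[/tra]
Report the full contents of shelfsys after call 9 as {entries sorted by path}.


Answer: {crisle=draha, rarodrez/, rarodrez/wapru=tracismu, tra=bunu}

Derivation:
Do: shelfsys.openup[p='/tra']
See: bunu
Do: shelfsys.shunt[s='/drugon'; d='/rarodrez/wapru']
See: ok
Do: shelfsys.scanf[p='/tra']
See: ToolError: not a directory
Do: shelfsys.mkfold[p='/neku']
See: ok
Do: shelfsys.pen[p='/neku/su'; c='nislegu']
See: created
Do: shelfsys.erase[p='/neku/su']
See: ok
Do: shelfsys.erase[p='/neku']
See: ok
Do: shelfsys.pen[p='/crisle'; c='draha']
See: created
Do: shelfsys.openup[p='/rarodrez/wapru']
See: tracismu
Do: shelfsys.erase[p='/tra']
See: ok


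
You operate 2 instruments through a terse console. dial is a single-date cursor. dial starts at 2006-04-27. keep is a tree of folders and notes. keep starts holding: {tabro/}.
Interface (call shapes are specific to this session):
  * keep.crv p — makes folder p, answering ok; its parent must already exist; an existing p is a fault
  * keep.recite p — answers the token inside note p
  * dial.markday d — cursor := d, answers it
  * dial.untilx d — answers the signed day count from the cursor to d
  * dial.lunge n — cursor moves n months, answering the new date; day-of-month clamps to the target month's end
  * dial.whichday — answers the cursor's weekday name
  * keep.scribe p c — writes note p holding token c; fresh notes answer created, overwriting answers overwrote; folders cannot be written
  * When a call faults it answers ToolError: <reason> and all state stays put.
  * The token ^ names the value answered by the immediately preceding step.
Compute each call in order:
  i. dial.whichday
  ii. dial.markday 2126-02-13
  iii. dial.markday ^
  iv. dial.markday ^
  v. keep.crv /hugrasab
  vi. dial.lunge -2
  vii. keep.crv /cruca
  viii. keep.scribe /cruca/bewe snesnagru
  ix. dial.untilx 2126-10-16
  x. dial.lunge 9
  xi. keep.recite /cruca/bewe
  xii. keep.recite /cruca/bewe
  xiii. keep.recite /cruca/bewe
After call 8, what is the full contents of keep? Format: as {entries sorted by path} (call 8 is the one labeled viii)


Do: whichday[]
See: Thursday
Do: markday[d→2126-02-13]
See: 2126-02-13
Do: markday[d→^]
See: 2126-02-13
Do: markday[d→^]
See: 2126-02-13
Do: crv[p→/hugrasab]
See: ok
Do: lunge[n→-2]
See: 2125-12-13
Do: crv[p→/cruca]
See: ok
Do: scribe[p→/cruca/bewe; c→snesnagru]
See: created
Do: untilx[d→2126-10-16]
See: 307
Do: lunge[n→9]
See: 2126-09-13
Do: recite[p→/cruca/bewe]
See: snesnagru
Do: recite[p→/cruca/bewe]
See: snesnagru
Do: recite[p→/cruca/bewe]
See: snesnagru

Answer: {cruca/, cruca/bewe=snesnagru, hugrasab/, tabro/}


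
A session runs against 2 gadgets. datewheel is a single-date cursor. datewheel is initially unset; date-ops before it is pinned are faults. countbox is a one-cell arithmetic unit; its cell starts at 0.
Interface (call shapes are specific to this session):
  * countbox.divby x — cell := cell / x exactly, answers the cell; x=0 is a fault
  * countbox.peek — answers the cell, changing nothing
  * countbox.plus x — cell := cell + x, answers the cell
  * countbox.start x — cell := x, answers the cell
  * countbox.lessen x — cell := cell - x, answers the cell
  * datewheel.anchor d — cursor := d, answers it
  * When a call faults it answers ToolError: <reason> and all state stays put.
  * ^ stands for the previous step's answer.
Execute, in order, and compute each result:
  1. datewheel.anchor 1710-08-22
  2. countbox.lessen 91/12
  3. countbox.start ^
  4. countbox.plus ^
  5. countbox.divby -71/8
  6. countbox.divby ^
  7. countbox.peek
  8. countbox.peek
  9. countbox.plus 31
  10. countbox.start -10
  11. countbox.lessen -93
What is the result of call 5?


Answer: 364/213

Derivation:
Then anchor on d→1710-08-22, and get 1710-08-22.
I run lessen on x→91/12, giving -91/12.
I call start on x→^, and observe -91/12.
Then plus on x→^, — result: -91/6.
Then divby on x→-71/8, and observe 364/213.
Using divby on x→^, which returns 1.
I run peek, giving 1.
Next I call peek(), giving 1.
Next I call plus on x→31, which returns 32.
Next I call start on x→-10, and get -10.
I invoke lessen on x→-93, and get 83.


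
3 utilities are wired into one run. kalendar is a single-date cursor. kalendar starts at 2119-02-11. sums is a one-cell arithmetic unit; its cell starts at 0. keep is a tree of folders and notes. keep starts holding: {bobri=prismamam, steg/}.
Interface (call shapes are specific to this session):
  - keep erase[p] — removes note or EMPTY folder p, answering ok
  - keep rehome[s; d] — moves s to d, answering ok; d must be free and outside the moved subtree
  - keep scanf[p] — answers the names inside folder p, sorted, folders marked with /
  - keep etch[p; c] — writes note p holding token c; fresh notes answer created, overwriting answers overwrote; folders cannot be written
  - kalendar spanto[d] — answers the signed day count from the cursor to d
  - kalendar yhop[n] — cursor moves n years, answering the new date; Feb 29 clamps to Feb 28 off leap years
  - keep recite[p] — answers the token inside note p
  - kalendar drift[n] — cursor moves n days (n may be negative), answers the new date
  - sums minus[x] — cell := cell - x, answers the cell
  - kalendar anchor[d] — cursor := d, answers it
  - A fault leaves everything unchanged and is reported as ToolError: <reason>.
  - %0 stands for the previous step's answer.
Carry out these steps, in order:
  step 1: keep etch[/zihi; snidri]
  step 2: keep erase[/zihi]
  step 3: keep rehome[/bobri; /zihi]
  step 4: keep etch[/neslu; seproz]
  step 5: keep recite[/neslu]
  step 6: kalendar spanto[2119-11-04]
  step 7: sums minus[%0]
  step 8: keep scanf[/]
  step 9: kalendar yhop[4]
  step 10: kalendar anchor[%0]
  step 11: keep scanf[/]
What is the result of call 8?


Answer: [neslu, steg/, zihi]

Derivation:
Do: keep etch[p→/zihi; c→snidri]
See: created
Do: keep erase[p→/zihi]
See: ok
Do: keep rehome[s→/bobri; d→/zihi]
See: ok
Do: keep etch[p→/neslu; c→seproz]
See: created
Do: keep recite[p→/neslu]
See: seproz
Do: kalendar spanto[d→2119-11-04]
See: 266
Do: sums minus[x→%0]
See: -266
Do: keep scanf[p→/]
See: [neslu, steg/, zihi]
Do: kalendar yhop[n→4]
See: 2123-02-11
Do: kalendar anchor[d→%0]
See: 2123-02-11
Do: keep scanf[p→/]
See: [neslu, steg/, zihi]


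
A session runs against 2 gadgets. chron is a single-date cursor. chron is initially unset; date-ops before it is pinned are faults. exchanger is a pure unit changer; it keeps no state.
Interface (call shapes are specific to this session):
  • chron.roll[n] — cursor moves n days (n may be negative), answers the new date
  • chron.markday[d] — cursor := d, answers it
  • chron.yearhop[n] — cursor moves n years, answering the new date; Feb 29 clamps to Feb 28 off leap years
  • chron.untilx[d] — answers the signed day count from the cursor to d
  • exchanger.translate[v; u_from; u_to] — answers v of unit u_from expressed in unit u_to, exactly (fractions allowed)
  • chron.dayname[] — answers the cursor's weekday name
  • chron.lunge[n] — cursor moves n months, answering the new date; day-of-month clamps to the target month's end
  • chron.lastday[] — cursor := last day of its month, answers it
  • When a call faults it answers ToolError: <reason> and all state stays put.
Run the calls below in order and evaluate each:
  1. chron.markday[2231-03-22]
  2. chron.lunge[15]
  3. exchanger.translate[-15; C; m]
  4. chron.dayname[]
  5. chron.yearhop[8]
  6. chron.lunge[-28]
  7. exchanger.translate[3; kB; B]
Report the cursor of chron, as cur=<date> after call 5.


;; markday(d=2231-03-22) ~> 2231-03-22
;; lunge(n=15) ~> 2232-06-22
;; translate(v=-15, u_from=C, u_to=m) ~> ToolError: incompatible units
;; dayname() ~> Friday
;; yearhop(n=8) ~> 2240-06-22
;; lunge(n=-28) ~> 2238-02-22
;; translate(v=3, u_from=kB, u_to=B) ~> 3000

Answer: cur=2240-06-22


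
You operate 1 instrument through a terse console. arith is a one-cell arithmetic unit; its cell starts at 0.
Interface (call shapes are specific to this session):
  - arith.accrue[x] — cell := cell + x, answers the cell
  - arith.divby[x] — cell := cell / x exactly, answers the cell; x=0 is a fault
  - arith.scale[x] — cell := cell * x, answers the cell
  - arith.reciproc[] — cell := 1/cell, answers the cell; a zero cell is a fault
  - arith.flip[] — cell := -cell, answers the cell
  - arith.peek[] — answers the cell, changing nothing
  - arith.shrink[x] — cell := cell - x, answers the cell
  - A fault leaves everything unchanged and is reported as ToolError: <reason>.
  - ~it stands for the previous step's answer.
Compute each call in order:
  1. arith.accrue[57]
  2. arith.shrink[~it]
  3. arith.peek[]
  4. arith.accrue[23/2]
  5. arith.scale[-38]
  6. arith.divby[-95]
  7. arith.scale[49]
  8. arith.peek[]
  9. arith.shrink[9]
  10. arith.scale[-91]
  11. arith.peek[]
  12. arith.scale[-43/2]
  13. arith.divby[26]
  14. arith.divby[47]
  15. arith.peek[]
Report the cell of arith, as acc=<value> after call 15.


[in] accrue x=57
= 57
[in] shrink x=~it
= 0
[in] peek
= 0
[in] accrue x=23/2
= 23/2
[in] scale x=-38
= -437
[in] divby x=-95
= 23/5
[in] scale x=49
= 1127/5
[in] peek
= 1127/5
[in] shrink x=9
= 1082/5
[in] scale x=-91
= -98462/5
[in] peek
= -98462/5
[in] scale x=-43/2
= 2116933/5
[in] divby x=26
= 162841/10
[in] divby x=47
= 162841/470
[in] peek
= 162841/470

Answer: acc=162841/470


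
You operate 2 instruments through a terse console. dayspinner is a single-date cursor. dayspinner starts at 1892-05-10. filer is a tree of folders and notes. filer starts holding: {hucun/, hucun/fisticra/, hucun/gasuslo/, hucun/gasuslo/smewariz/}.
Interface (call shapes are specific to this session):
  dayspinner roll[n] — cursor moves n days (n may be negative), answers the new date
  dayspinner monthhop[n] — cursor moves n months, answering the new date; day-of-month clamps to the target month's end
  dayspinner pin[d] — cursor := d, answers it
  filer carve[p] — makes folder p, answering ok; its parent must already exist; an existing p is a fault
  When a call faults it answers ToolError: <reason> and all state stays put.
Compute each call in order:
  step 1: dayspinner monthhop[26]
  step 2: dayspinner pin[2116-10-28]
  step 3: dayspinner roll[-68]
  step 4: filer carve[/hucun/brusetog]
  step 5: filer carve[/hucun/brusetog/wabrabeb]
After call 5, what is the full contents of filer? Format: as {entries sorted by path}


Step: dayspinner monthhop[26]
Result: 1894-07-10
Step: dayspinner pin[2116-10-28]
Result: 2116-10-28
Step: dayspinner roll[-68]
Result: 2116-08-21
Step: filer carve[/hucun/brusetog]
Result: ok
Step: filer carve[/hucun/brusetog/wabrabeb]
Result: ok

Answer: {hucun/, hucun/brusetog/, hucun/brusetog/wabrabeb/, hucun/fisticra/, hucun/gasuslo/, hucun/gasuslo/smewariz/}


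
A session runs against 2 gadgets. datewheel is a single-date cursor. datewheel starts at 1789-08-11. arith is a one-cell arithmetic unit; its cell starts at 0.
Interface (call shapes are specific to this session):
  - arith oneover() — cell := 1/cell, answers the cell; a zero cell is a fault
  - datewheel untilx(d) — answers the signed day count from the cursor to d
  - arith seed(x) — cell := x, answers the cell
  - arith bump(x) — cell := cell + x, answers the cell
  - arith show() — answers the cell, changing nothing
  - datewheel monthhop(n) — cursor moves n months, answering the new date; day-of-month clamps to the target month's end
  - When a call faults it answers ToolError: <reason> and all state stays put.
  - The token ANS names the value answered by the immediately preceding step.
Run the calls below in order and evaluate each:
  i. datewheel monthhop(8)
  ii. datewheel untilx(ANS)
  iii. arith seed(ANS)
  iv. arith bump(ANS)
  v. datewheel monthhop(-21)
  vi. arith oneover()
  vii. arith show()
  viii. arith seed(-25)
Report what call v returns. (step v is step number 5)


Answer: 1788-07-11

Derivation:
Step: datewheel monthhop[8]
Result: 1790-04-11
Step: datewheel untilx[ANS]
Result: 0
Step: arith seed[ANS]
Result: 0
Step: arith bump[ANS]
Result: 0
Step: datewheel monthhop[-21]
Result: 1788-07-11
Step: arith oneover[]
Result: ToolError: reciprocal of zero
Step: arith show[]
Result: 0
Step: arith seed[-25]
Result: -25


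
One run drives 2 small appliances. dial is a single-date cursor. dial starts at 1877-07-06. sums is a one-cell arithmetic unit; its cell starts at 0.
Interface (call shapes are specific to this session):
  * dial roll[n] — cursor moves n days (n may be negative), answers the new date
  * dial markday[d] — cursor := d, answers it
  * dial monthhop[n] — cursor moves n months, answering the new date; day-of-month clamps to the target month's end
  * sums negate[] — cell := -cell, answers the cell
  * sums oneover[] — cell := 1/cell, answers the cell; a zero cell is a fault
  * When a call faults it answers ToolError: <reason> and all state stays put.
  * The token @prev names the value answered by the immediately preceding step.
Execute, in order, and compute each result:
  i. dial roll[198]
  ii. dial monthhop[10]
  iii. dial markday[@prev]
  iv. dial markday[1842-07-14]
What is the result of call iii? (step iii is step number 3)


I try dial roll(n=198): 1878-01-20.
I try dial monthhop(n=10), giving 1878-11-20.
Using dial markday(d=@prev): 1878-11-20.
Calling dial markday(d=1842-07-14), yielding 1842-07-14.

Answer: 1878-11-20


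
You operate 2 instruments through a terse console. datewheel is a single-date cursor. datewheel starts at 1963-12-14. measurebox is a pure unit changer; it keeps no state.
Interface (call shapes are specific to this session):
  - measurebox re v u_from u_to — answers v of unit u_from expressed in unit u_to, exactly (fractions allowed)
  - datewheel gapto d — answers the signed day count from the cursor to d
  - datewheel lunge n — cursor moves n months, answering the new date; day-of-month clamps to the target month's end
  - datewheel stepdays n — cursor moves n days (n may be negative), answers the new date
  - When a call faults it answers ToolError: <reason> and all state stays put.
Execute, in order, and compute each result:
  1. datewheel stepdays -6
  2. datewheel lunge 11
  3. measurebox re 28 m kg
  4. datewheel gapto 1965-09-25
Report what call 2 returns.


Now I run datewheel stepdays(n='-6'), and see 1963-12-08.
I call datewheel lunge(n='11'), which returns 1964-11-08.
Now I run measurebox re(v='28', u_from='m', u_to='kg'), giving ToolError: incompatible units.
Invoking datewheel gapto(d='1965-09-25'): 321.

Answer: 1964-11-08


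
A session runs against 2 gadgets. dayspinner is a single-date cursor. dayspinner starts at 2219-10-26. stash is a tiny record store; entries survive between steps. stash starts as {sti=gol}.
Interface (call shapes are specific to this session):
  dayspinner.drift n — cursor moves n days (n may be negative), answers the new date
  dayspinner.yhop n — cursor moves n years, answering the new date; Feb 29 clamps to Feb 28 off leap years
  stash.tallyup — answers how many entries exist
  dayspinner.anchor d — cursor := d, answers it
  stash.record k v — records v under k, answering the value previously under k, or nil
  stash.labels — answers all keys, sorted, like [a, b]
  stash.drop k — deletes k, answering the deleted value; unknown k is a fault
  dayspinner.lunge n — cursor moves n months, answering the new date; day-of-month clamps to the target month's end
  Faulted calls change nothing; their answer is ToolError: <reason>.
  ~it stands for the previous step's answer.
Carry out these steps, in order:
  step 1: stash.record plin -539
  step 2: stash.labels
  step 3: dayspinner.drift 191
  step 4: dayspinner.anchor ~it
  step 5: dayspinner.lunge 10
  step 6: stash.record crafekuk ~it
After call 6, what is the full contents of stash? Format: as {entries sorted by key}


CALL stash.record[k: plin; v: -539]
RET  nil
CALL stash.labels[]
RET  [plin, sti]
CALL dayspinner.drift[n: 191]
RET  2220-05-04
CALL dayspinner.anchor[d: ~it]
RET  2220-05-04
CALL dayspinner.lunge[n: 10]
RET  2221-03-04
CALL stash.record[k: crafekuk; v: ~it]
RET  nil

Answer: {crafekuk=2221-03-04, plin=-539, sti=gol}


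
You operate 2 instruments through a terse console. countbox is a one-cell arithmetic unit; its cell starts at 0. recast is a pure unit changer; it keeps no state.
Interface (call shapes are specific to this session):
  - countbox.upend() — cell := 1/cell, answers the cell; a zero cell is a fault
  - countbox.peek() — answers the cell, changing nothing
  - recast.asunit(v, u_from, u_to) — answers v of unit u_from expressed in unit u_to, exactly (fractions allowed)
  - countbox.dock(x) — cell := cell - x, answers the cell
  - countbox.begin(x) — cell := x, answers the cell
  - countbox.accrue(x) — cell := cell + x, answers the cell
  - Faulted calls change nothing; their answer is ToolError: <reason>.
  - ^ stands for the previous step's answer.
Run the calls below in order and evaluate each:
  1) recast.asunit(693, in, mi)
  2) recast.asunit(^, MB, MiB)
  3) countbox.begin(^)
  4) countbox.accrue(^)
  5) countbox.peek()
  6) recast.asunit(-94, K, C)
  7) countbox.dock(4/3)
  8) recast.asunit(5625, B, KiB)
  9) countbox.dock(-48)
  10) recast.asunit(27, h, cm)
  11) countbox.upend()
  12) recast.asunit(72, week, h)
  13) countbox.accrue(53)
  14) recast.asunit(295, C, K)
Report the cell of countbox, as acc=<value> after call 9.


>>> recast.asunit 693 in mi
  7/640
>>> recast.asunit ^ MB MiB
  21875/2097152
>>> countbox.begin ^
  21875/2097152
>>> countbox.accrue ^
  21875/1048576
>>> countbox.peek
  21875/1048576
>>> recast.asunit -94 K C
  -7343/20
>>> countbox.dock 4/3
  -4128679/3145728
>>> recast.asunit 5625 B KiB
  5625/1024
>>> countbox.dock -48
  146866265/3145728
>>> recast.asunit 27 h cm
  ToolError: incompatible units
>>> countbox.upend
  3145728/146866265
>>> recast.asunit 72 week h
  12096
>>> countbox.accrue 53
  7787057773/146866265
>>> recast.asunit 295 C K
  11363/20

Answer: acc=146866265/3145728


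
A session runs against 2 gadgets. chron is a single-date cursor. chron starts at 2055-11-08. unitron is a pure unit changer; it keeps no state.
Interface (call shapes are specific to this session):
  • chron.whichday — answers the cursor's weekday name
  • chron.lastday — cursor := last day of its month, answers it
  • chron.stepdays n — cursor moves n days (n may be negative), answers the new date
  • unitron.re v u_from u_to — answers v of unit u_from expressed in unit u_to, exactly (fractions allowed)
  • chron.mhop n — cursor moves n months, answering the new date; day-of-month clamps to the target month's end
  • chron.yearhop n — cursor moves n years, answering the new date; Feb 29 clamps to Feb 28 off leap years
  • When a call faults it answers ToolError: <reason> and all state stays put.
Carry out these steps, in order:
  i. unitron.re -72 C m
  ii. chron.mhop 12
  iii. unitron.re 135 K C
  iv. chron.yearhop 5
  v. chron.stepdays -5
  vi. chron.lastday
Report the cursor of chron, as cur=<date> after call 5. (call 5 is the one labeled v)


==> unitron.re(v=-72, u_from=C, u_to=m)
<== ToolError: incompatible units
==> chron.mhop(n=12)
<== 2056-11-08
==> unitron.re(v=135, u_from=K, u_to=C)
<== -2763/20
==> chron.yearhop(n=5)
<== 2061-11-08
==> chron.stepdays(n=-5)
<== 2061-11-03
==> chron.lastday()
<== 2061-11-30

Answer: cur=2061-11-03


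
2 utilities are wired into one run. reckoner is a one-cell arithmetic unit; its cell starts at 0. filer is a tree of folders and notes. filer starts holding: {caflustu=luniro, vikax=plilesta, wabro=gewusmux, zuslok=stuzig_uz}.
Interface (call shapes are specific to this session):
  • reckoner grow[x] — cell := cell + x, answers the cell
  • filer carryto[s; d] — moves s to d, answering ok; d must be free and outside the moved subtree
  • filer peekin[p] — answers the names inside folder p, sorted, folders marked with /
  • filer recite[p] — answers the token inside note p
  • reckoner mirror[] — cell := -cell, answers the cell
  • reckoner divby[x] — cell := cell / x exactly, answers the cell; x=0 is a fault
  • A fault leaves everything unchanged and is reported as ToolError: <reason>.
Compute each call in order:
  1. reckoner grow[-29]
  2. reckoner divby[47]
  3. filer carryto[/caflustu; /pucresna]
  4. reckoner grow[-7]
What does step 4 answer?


Answer: -358/47

Derivation:
Do: reckoner grow[x='-29']
See: -29
Do: reckoner divby[x='47']
See: -29/47
Do: filer carryto[s='/caflustu'; d='/pucresna']
See: ok
Do: reckoner grow[x='-7']
See: -358/47


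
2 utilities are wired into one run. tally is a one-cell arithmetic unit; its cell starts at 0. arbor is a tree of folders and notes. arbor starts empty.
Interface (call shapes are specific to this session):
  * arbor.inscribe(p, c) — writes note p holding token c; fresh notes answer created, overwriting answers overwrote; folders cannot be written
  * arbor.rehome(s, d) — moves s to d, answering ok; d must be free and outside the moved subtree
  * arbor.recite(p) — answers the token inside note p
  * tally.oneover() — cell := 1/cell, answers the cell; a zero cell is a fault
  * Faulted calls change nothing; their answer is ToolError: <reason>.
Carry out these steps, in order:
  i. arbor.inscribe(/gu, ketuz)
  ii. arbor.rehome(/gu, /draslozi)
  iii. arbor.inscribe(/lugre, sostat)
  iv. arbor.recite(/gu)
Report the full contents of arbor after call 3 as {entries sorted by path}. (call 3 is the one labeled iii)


Answer: {draslozi=ketuz, lugre=sostat}

Derivation:
>> arbor.inscribe(p→/gu, c→ketuz)
<< created
>> arbor.rehome(s→/gu, d→/draslozi)
<< ok
>> arbor.inscribe(p→/lugre, c→sostat)
<< created
>> arbor.recite(p→/gu)
<< ToolError: not found


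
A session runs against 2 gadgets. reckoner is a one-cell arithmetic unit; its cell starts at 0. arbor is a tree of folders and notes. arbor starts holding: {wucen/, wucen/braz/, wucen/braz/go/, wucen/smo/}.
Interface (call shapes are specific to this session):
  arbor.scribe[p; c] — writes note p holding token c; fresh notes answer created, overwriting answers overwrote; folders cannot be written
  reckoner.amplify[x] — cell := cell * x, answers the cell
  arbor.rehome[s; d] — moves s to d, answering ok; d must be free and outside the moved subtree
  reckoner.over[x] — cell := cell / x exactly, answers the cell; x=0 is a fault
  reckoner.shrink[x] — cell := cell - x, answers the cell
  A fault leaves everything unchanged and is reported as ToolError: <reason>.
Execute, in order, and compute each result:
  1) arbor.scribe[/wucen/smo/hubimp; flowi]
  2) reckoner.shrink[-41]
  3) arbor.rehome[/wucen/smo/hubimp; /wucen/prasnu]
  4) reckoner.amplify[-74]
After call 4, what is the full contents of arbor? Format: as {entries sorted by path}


Act: scribe[p→/wucen/smo/hubimp; c→flowi]
Obs: created
Act: shrink[x→-41]
Obs: 41
Act: rehome[s→/wucen/smo/hubimp; d→/wucen/prasnu]
Obs: ok
Act: amplify[x→-74]
Obs: -3034

Answer: {wucen/, wucen/braz/, wucen/braz/go/, wucen/prasnu=flowi, wucen/smo/}


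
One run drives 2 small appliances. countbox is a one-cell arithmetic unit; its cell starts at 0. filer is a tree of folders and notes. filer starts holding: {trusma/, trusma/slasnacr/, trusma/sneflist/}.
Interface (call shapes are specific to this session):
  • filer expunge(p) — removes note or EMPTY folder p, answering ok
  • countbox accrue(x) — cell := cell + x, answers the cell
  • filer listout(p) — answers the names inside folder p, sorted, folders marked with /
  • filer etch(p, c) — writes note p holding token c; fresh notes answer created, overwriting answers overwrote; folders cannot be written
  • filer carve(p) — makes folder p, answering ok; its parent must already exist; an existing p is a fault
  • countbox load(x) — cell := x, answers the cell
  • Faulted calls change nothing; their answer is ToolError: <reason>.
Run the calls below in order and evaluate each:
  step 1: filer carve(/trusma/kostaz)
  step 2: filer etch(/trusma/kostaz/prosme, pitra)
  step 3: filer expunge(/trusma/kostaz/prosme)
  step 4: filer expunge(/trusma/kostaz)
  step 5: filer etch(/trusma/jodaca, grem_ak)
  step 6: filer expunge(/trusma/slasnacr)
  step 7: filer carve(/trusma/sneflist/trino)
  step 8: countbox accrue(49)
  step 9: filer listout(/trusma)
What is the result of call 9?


Answer: [jodaca, sneflist/]

Derivation:
·→ filer carve(/trusma/kostaz)
·← ok
·→ filer etch(/trusma/kostaz/prosme, pitra)
·← created
·→ filer expunge(/trusma/kostaz/prosme)
·← ok
·→ filer expunge(/trusma/kostaz)
·← ok
·→ filer etch(/trusma/jodaca, grem_ak)
·← created
·→ filer expunge(/trusma/slasnacr)
·← ok
·→ filer carve(/trusma/sneflist/trino)
·← ok
·→ countbox accrue(49)
·← 49
·→ filer listout(/trusma)
·← [jodaca, sneflist/]


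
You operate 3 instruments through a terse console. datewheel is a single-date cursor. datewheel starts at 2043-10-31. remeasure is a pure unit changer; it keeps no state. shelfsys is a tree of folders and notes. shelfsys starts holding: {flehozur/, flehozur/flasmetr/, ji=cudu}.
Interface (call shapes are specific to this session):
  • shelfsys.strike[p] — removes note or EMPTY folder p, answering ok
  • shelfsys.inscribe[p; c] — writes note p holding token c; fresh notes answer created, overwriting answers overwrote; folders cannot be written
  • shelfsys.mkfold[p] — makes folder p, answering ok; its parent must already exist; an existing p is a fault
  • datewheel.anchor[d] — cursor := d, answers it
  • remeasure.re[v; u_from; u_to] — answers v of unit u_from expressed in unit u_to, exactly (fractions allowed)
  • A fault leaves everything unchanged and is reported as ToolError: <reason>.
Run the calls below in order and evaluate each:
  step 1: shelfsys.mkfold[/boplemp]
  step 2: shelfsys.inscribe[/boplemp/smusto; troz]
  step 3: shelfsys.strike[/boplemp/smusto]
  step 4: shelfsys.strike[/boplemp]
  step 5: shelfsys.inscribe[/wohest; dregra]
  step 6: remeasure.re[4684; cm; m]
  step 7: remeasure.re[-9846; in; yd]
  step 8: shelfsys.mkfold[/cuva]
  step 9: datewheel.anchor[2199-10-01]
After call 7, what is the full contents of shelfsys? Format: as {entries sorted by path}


Using shelfsys.mkfold on /boplemp, and see ok.
I run shelfsys.inscribe on /boplemp/smusto, troz: created.
Using shelfsys.strike on /boplemp/smusto, — result: ok.
Calling shelfsys.strike on /boplemp, yielding ok.
Using shelfsys.inscribe on /wohest, dregra, and get created.
I invoke remeasure.re on 4684, cm, m: 1171/25.
Now I run remeasure.re on -9846, in, yd, and see -547/2.
Using shelfsys.mkfold on /cuva: ok.
Using datewheel.anchor on 2199-10-01, giving 2199-10-01.

Answer: {flehozur/, flehozur/flasmetr/, ji=cudu, wohest=dregra}


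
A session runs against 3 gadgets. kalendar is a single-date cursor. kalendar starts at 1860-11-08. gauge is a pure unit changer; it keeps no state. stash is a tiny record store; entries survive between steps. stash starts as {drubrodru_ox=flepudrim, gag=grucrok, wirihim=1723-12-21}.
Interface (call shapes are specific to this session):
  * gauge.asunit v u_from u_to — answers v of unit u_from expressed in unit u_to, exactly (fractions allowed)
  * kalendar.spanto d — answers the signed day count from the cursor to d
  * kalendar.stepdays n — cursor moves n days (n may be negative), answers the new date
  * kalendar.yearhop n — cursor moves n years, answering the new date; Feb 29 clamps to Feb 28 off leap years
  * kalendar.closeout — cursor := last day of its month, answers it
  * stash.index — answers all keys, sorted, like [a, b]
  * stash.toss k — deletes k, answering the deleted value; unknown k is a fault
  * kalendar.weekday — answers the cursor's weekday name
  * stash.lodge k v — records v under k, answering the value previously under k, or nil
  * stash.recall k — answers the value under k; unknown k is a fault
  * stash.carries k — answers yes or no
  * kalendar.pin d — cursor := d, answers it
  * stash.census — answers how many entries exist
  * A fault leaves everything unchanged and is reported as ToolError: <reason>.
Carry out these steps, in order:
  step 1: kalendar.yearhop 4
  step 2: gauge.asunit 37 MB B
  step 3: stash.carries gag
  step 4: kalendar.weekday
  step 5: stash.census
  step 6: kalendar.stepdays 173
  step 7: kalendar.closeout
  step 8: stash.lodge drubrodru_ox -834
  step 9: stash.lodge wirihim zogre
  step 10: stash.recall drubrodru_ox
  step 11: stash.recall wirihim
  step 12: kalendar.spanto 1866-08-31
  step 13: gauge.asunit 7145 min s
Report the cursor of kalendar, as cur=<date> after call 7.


Answer: cur=1865-04-30

Derivation:
I call yearhop passing n→4, and see 1864-11-08.
I try asunit passing v→37, u_from→MB, u_to→B, yielding 37000000.
I try carries passing k→gag, and get yes.
Calling weekday, which returns Tuesday.
Invoking census(), and see 3.
I invoke stepdays passing n→173, yielding 1865-04-30.
Using closeout, giving 1865-04-30.
I call lodge passing k→drubrodru_ox, v→-834, giving flepudrim.
I invoke lodge passing k→wirihim, v→zogre, and see 1723-12-21.
Using recall passing k→drubrodru_ox, giving -834.
Now I run recall passing k→wirihim, — result: zogre.
I invoke spanto passing d→1866-08-31, yielding 488.
Then asunit passing v→7145, u_from→min, u_to→s, and get 428700.


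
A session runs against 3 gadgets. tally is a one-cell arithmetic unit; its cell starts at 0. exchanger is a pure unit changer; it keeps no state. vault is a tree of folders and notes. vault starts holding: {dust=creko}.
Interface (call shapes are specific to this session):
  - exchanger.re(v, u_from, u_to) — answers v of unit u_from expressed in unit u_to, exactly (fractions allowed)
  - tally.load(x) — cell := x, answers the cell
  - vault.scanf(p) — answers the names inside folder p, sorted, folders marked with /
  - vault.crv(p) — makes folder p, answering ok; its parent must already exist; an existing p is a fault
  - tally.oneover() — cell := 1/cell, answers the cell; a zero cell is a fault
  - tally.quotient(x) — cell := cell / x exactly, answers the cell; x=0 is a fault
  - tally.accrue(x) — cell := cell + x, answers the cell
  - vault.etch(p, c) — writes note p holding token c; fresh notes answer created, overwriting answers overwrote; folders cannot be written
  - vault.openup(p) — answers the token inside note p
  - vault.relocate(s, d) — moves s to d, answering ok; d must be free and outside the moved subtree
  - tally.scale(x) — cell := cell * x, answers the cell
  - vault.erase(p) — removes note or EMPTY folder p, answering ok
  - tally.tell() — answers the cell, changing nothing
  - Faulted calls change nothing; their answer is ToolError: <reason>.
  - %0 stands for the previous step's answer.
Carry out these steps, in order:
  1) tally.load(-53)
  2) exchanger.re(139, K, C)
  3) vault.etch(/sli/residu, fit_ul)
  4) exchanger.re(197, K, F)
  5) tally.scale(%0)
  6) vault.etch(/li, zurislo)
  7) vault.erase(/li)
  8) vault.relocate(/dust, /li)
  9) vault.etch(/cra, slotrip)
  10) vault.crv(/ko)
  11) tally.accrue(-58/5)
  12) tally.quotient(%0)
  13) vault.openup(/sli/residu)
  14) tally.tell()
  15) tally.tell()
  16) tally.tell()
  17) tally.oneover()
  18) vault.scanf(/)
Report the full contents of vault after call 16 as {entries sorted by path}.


Do: load[x→-53]
See: -53
Do: re[v→139; u_from→K; u_to→C]
See: -2683/20
Do: etch[p→/sli/residu; c→fit_ul]
See: ToolError: no parent
Do: re[v→197; u_from→K; u_to→F]
See: -10507/100
Do: scale[x→%0]
See: 556871/100
Do: etch[p→/li; c→zurislo]
See: created
Do: erase[p→/li]
See: ok
Do: relocate[s→/dust; d→/li]
See: ok
Do: etch[p→/cra; c→slotrip]
See: created
Do: crv[p→/ko]
See: ok
Do: accrue[x→-58/5]
See: 555711/100
Do: quotient[x→%0]
See: 1
Do: openup[p→/sli/residu]
See: ToolError: not found
Do: tell[]
See: 1
Do: tell[]
See: 1
Do: tell[]
See: 1
Do: oneover[]
See: 1
Do: scanf[p→/]
See: [cra, ko/, li]

Answer: {cra=slotrip, ko/, li=creko}
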